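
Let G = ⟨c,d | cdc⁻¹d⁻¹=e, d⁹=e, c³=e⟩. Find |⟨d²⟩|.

|⟨d²⟩| equals the order of d². Compute successive powers until reaching e:
  (d²)¹ = d², (d²)² = d⁴, (d²)³ = d⁶, (d²)⁴ = d⁸, (d²)⁵ = d, (d²)⁶ = d³, (d²)⁷ = d⁵, (d²)⁸ = d⁷, (d²)⁹ = e.
The smallest positive k with (d²)ᵏ = e is 9, so |⟨d²⟩| = 9.

Answer: 9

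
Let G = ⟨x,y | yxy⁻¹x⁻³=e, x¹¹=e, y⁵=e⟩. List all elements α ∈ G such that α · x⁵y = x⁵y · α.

⟨x⁵y⟩ ⊆ C_G(x⁵y) since powers of x⁵y commute with x⁵y; so |C_G(x⁵y)| ≥ |⟨x⁵y⟩| = 5.
By orbit–stabilizer, |C_G(x⁵y)| = |G| / |conj. class of x⁵y| = 55 / 11 = 5.
The 5 elements commuting with x⁵y are {e, x²y⁴, x⁵y, x⁹y², x¹⁰y³}.

Answer: {e, x²y⁴, x⁵y, x⁹y², x¹⁰y³}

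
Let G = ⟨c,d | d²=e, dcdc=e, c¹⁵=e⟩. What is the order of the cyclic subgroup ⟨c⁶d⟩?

|⟨c⁶d⟩| equals the order of c⁶d. Compute successive powers until reaching e:
  (c⁶d)¹ = c⁶d, (c⁶d)² = e.
The smallest positive k with (c⁶d)ᵏ = e is 2, so |⟨c⁶d⟩| = 2.

Answer: 2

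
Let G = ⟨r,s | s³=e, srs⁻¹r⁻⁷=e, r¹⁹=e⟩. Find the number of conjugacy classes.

The conjugacy classes (representative and size) are:
  [e] (size 1), [r¹¹] (size 3), [r¹⁴] (size 3), [r⁶] (size 3), [r¹⁷] (size 3), [r¹²] (size 3), [r¹⁰] (size 3), [r²s] (size 19), [r¹⁸s²] (size 19).
Class equation: 1 + 3 + 3 + 3 + 3 + 3 + 3 + 19 + 19 = 57 = |G|. So G has 9 conjugacy classes.

Answer: 9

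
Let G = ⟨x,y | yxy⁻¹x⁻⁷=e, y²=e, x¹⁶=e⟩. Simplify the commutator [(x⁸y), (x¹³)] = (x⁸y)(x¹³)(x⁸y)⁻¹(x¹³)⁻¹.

[(x⁸y), (x¹³)] = (x⁸y)·(x¹³)·(x⁸y)⁻¹·(x¹³)⁻¹.
  (x⁸y) · (x¹³) = x³y
  (x³y) · (x⁸y) = x¹¹
  (x¹¹) · (x³) = x¹⁴

Answer: x¹⁴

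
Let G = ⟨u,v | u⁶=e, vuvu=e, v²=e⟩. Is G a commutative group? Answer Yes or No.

u·v = uv but v·u = u⁵v, so u·v ≠ v·u and G is not abelian.

Answer: No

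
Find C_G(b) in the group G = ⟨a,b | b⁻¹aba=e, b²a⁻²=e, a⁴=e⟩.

⟨b⟩ ⊆ C_G(b) since powers of b commute with b; so |C_G(b)| ≥ |⟨b⟩| = 4.
By orbit–stabilizer, |C_G(b)| = |G| / |conj. class of b| = 8 / 2 = 4.
The 4 elements commuting with b are {e, a², b, b⁻¹}.

Answer: {e, a², b, b⁻¹}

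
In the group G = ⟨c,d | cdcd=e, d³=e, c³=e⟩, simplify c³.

Compute successive powers of c, reducing at each step:
  c²: c · c = c²
  c³: (c²) · c = e

Answer: e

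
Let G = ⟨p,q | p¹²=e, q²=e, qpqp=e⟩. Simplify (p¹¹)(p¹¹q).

Compute (p¹¹) · (p¹¹q) by multiplying left to right and reducing via the relations at each step:
  (p¹¹) · p¹¹ = p¹⁰
  (p¹⁰) · q = p¹⁰q

Answer: p¹⁰q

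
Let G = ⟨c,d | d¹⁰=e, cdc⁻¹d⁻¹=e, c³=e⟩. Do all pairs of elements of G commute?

Each pair of generators commutes: c·d = cd = d·c. Since the generators pairwise commute, every element of G commutes with every other, so G is abelian.

Answer: Yes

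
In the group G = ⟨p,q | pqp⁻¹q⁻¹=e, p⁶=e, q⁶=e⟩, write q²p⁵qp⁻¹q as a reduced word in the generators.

Multiply left to right, reducing at each step:
  (q²) · p⁵ = p⁵q²
  (p⁵q²) · q = p⁵q³
  (p⁵q³) · p⁻¹ = p⁴q³
  (p⁴q³) · q = p⁴q⁴

Answer: p⁴q⁴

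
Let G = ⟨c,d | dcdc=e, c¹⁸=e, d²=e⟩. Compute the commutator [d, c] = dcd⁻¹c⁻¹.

[d, c] = d·c·d⁻¹·c⁻¹.
  d · c = c¹⁷d
  (c¹⁷d) · d = c¹⁷
  (c¹⁷) · (c¹⁷) = c¹⁶

Answer: c¹⁶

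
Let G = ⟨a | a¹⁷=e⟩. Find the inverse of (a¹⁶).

The order of (a¹⁶) is 17 (smallest k with (a¹⁶)ᵏ = e), so (a¹⁶)⁻¹ = (a¹⁶)¹⁶ = a.
Check: (a¹⁶) · a → (a¹⁶) · a = e, giving e as required.

Answer: a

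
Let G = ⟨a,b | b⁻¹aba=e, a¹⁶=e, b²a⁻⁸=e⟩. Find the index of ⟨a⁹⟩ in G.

First find ord(a⁹) by computing successive powers:
  (a⁹)¹ = a⁹, (a⁹)² = a², (a⁹)³ = a¹¹, (a⁹)⁴ = a⁴, (a⁹)⁵ = a¹³, (a⁹)⁶ = a⁶, (a⁹)⁷ = a¹⁵, (a⁹)⁸ = a⁸, (a⁹)⁹ = a, (a⁹)¹⁰ = a¹⁰, (a⁹)¹¹ = a³, (a⁹)¹² = a¹², (a⁹)¹³ = a⁵, (a⁹)¹⁴ = a¹⁴, (a⁹)¹⁵ = a⁷, (a⁹)¹⁶ = e.
So |⟨a⁹⟩| = ord(a⁹) = 16. With |G| = 32, by Lagrange [G : ⟨a⁹⟩] = 32/16 = 2.

Answer: 2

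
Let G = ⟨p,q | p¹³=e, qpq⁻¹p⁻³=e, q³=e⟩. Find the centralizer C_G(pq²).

⟨pq²⟩ ⊆ C_G(pq²) since powers of pq² commute with pq²; so |C_G(pq²)| ≥ |⟨pq²⟩| = 3.
By orbit–stabilizer, |C_G(pq²)| = |G| / |conj. class of pq²| = 39 / 13 = 3.
The 3 elements commuting with pq² are {e, pq², p¹⁰q}.

Answer: {e, pq², p¹⁰q}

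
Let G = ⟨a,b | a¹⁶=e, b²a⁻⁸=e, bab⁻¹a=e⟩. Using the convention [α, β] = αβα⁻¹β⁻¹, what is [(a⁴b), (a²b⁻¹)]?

[(a⁴b), (a²b⁻¹)] = (a⁴b)·(a²b⁻¹)·(a⁴b)⁻¹·(a²b⁻¹)⁻¹.
  (a⁴b) · (a²b⁻¹) = a²
  (a²) · (a⁴b⁻¹) = a⁶b⁻¹
  (a⁶b⁻¹) · (a²b) = a⁴

Answer: a⁴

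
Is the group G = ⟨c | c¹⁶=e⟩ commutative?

G has a single generator, so G is cyclic and hence abelian.

Answer: Yes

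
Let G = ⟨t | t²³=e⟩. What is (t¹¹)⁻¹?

The order of (t¹¹) is 23 (smallest k with (t¹¹)ᵏ = e), so (t¹¹)⁻¹ = (t¹¹)²² = t¹².
Check: (t¹¹) · (t¹²) → (t¹¹) · t¹² = e, giving e as required.

Answer: t¹²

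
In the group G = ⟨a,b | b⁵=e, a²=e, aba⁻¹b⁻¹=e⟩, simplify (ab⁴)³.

Compute successive powers of (ab⁴), reducing at each step:
  (ab⁴)²: (ab⁴) · a = b⁴;   (b⁴) · b⁴ = b³
  (ab⁴)³: (b³) · a = ab³;   (ab³) · b⁴ = ab²

Answer: ab²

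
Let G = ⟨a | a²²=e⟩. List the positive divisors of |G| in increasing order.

|G| = 22 = 2 · 11. By Lagrange's theorem the order of any subgroup divides 22; the divisors of 22 are 1, 2, 11, 22.

Answer: 1, 2, 11, 22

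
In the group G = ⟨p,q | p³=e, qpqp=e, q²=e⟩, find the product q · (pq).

Compute q · (pq) by multiplying left to right and reducing via the relations at each step:
  q · p = p²q
  (p²q) · q = p²

Answer: p²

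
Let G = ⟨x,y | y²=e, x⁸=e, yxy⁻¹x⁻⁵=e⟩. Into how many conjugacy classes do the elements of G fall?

The conjugacy classes (representative and size) are:
  [e] (size 1), [x⁵] (size 2), [x²] (size 1), [x⁷] (size 2), [x⁴] (size 1), [x⁶] (size 1), [y] (size 2), [x⁵y] (size 2), [x²y] (size 2), [x³y] (size 2).
Class equation: 1 + 2 + 1 + 2 + 1 + 1 + 2 + 2 + 2 + 2 = 16 = |G|. So G has 10 conjugacy classes.

Answer: 10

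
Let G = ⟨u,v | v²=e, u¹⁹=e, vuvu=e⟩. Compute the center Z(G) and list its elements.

An element z ∈ Z(G) iff z commutes with every generator.
For example e is central: e·u = u = u·e; e·v = v = v·e.
Whereas u ∉ Z(G) since u·v = uv ≠ u¹⁸v = v·u.
Checking each of the 38 elements this way gives Z(G) = {e}, of order 1.

Answer: {e}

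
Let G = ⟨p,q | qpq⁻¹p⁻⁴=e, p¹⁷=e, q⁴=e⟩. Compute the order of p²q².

Compute successive powers until reaching e:
  (p²q²)¹ = p²q², (p²q²)² = e.
The smallest positive k with (p²q²)ᵏ = e is 2.

Answer: 2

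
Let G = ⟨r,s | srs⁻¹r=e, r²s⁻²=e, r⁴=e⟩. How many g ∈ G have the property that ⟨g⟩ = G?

⟨g⟩ = G would require ord(g) = |G| = 8, but the maximum element order in G is 4 < 8. So G is not cyclic and no single element generates it: the count is 0.

Answer: 0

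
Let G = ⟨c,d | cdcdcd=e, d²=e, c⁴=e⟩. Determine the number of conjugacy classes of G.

The conjugacy classes (representative and size) are:
  [e] (size 1), [c³] (size 6), [c²dc²d] (size 3), [cdc³] (size 6), [dc³] (size 8).
Class equation: 1 + 6 + 3 + 6 + 8 = 24 = |G|. So G has 5 conjugacy classes.

Answer: 5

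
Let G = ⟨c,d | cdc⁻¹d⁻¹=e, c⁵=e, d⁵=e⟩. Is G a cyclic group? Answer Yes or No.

|G| = 25, but the maximum element order in G is 5 < 25. No single element generates all of G, so G is not cyclic.

Answer: No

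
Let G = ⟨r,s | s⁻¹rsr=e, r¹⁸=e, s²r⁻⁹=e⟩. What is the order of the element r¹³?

Compute successive powers until reaching e:
  (r¹³)¹ = r¹³, (r¹³)² = r⁸, (r¹³)³ = r³, (r¹³)⁴ = r¹⁶, (r¹³)⁵ = r¹¹, (r¹³)⁶ = r⁶, (r¹³)⁷ = r, (r¹³)⁸ = r¹⁴, (r¹³)⁹ = r⁹, (r¹³)¹⁰ = r⁴, (r¹³)¹¹ = r¹⁷, (r¹³)¹² = r¹², (r¹³)¹³ = r⁷, (r¹³)¹⁴ = r², (r¹³)¹⁵ = r¹⁵, (r¹³)¹⁶ = r¹⁰, (r¹³)¹⁷ = r⁵, (r¹³)¹⁸ = e.
The smallest positive k with (r¹³)ᵏ = e is 18.

Answer: 18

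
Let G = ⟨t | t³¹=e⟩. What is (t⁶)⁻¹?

The order of (t⁶) is 31 (smallest k with (t⁶)ᵏ = e), so (t⁶)⁻¹ = (t⁶)³⁰ = t²⁵.
Check: (t⁶) · (t²⁵) → (t⁶) · t²⁵ = e, giving e as required.

Answer: t²⁵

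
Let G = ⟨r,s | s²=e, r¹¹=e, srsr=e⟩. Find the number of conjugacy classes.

The conjugacy classes (representative and size) are:
  [e] (size 1), [r¹⁰] (size 2), [r²] (size 2), [r³] (size 2), [r⁷] (size 2), [r⁶] (size 2), [r²s] (size 11).
Class equation: 1 + 2 + 2 + 2 + 2 + 2 + 11 = 22 = |G|. So G has 7 conjugacy classes.

Answer: 7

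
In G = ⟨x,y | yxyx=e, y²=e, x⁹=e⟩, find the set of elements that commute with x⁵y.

⟨x⁵y⟩ ⊆ C_G(x⁵y) since powers of x⁵y commute with x⁵y; so |C_G(x⁵y)| ≥ |⟨x⁵y⟩| = 2.
By orbit–stabilizer, |C_G(x⁵y)| = |G| / |conj. class of x⁵y| = 18 / 9 = 2.
The 2 elements commuting with x⁵y are {e, x⁵y}.

Answer: {e, x⁵y}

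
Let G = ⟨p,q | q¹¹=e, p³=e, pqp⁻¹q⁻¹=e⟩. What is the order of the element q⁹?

Compute successive powers until reaching e:
  (q⁹)¹ = q⁹, (q⁹)² = q⁷, (q⁹)³ = q⁵, (q⁹)⁴ = q³, (q⁹)⁵ = q, (q⁹)⁶ = q¹⁰, (q⁹)⁷ = q⁸, (q⁹)⁸ = q⁶, (q⁹)⁹ = q⁴, (q⁹)¹⁰ = q², (q⁹)¹¹ = e.
The smallest positive k with (q⁹)ᵏ = e is 11.

Answer: 11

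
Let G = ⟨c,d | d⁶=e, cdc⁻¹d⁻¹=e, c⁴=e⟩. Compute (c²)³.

Compute successive powers of (c²), reducing at each step:
  (c²)²: (c²) · c² = e
  (c²)³: e · c² = c²

Answer: c²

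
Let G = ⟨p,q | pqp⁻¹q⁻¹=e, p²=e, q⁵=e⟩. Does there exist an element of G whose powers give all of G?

|G| = 10. The element pq has order 10 (its powers give 10 distinct elements), so ⟨pq⟩ = G and G is cyclic.

Answer: Yes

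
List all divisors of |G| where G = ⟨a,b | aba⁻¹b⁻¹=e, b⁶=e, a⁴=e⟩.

|G| = 24 = 2³ · 3. By Lagrange's theorem the order of any subgroup divides 24; the divisors of 24 are 1, 2, 3, 4, 6, 8, 12, 24.

Answer: 1, 2, 3, 4, 6, 8, 12, 24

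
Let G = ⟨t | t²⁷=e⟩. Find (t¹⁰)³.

Compute successive powers of (t¹⁰), reducing at each step:
  (t¹⁰)²: (t¹⁰) · t¹⁰ = t²⁰
  (t¹⁰)³: (t²⁰) · t¹⁰ = t³

Answer: t³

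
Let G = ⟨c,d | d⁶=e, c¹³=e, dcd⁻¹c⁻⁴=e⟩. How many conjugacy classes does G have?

The conjugacy classes (representative and size) are:
  [e] (size 1), [c⁴] (size 6), [c¹¹] (size 6), [c⁷d] (size 13), [c⁸d²] (size 13), [c¹²d³] (size 13), [c⁵d⁴] (size 13), [c¹¹d⁵] (size 13).
Class equation: 1 + 6 + 6 + 13 + 13 + 13 + 13 + 13 = 78 = |G|. So G has 8 conjugacy classes.

Answer: 8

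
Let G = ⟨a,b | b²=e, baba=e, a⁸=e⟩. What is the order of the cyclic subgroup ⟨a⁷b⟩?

|⟨a⁷b⟩| equals the order of a⁷b. Compute successive powers until reaching e:
  (a⁷b)¹ = a⁷b, (a⁷b)² = e.
The smallest positive k with (a⁷b)ᵏ = e is 2, so |⟨a⁷b⟩| = 2.

Answer: 2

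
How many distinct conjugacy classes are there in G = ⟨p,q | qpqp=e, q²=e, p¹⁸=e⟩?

The conjugacy classes (representative and size) are:
  [e] (size 1), [p] (size 2), [p²] (size 2), [p³] (size 2), [p¹⁴] (size 2), [p⁵] (size 2), [p¹²] (size 2), [p⁷] (size 2), [p¹⁰] (size 2), [p⁹] (size 1), [p¹⁰q] (size 9), [pq] (size 9).
Class equation: 1 + 2 + 2 + 2 + 2 + 2 + 2 + 2 + 2 + 1 + 9 + 9 = 36 = |G|. So G has 12 conjugacy classes.

Answer: 12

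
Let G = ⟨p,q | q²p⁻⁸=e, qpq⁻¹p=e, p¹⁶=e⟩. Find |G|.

Enumerate words in the generators, reducing via the relations: the distinct elements are
  {e, p, q, pq, p², p³, p⁴, p⁵, p⁶, p⁷, p⁸, p⁹, p²q, p³q, p¹², p¹³, p¹¹, p¹⁰, p¹⁴, p¹⁵, p⁴q, p⁵q, p⁶q, p⁷q, q⁻¹, pq⁻¹, p²q⁻¹, p³q⁻¹, p⁴q⁻¹, p⁵q⁻¹, p⁶q⁻¹, p⁷q⁻¹}.
No further products give new elements, so |G| = 32.

Answer: 32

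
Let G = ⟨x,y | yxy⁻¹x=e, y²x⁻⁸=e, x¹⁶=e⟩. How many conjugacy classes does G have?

The conjugacy classes (representative and size) are:
  [e] (size 1), [x] (size 2), [x¹⁴] (size 2), [x¹³] (size 2), [x¹²] (size 2), [x⁵] (size 2), [x¹⁰] (size 2), [x⁷] (size 2), [x⁸] (size 1), [y⁻¹] (size 8), [x⁷y⁻¹] (size 8).
Class equation: 1 + 2 + 2 + 2 + 2 + 2 + 2 + 2 + 1 + 8 + 8 = 32 = |G|. So G has 11 conjugacy classes.

Answer: 11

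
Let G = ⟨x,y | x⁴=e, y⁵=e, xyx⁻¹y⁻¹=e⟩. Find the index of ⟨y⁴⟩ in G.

First find ord(y⁴) by computing successive powers:
  (y⁴)¹ = y⁴, (y⁴)² = y³, (y⁴)³ = y², (y⁴)⁴ = y, (y⁴)⁵ = e.
So |⟨y⁴⟩| = ord(y⁴) = 5. With |G| = 20, by Lagrange [G : ⟨y⁴⟩] = 20/5 = 4.

Answer: 4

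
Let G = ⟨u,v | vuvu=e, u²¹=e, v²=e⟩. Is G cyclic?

Every cyclic group is abelian. But u·v = uv while v·u = u²⁰v, so u·v ≠ v·u and G is not abelian. Hence G is not cyclic.

Answer: No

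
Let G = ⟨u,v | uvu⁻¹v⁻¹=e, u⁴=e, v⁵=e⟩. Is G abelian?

Each pair of generators commutes: u·v = uv = v·u. Since the generators pairwise commute, every element of G commutes with every other, so G is abelian.

Answer: Yes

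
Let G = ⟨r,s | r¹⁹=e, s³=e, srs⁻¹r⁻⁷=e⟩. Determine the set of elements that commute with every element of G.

An element z ∈ Z(G) iff z commutes with every generator.
For example e is central: e·r = r = r·e; e·s = s = s·e.
Whereas r ∉ Z(G) since r·s = rs ≠ r⁷s = s·r.
Checking each of the 57 elements this way gives Z(G) = {e}, of order 1.

Answer: {e}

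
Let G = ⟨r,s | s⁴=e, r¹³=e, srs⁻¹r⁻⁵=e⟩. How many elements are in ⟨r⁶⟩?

|⟨r⁶⟩| equals the order of r⁶. Compute successive powers until reaching e:
  (r⁶)¹ = r⁶, (r⁶)² = r¹², (r⁶)³ = r⁵, (r⁶)⁴ = r¹¹, (r⁶)⁵ = r⁴, (r⁶)⁶ = r¹⁰, (r⁶)⁷ = r³, (r⁶)⁸ = r⁹, (r⁶)⁹ = r², (r⁶)¹⁰ = r⁸, (r⁶)¹¹ = r, (r⁶)¹² = r⁷, (r⁶)¹³ = e.
The smallest positive k with (r⁶)ᵏ = e is 13, so |⟨r⁶⟩| = 13.

Answer: 13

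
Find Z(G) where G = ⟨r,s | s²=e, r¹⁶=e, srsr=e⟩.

An element z ∈ Z(G) iff z commutes with every generator.
For example r⁸ is central: (r⁸)·r = r⁹ = r·(r⁸); (r⁸)·s = r⁸s = s·(r⁸).
Whereas r ∉ Z(G) since r·s = rs ≠ r¹⁵s = s·r.
Checking each of the 32 elements this way gives Z(G) = {e, r⁸}, of order 2.

Answer: {e, r⁸}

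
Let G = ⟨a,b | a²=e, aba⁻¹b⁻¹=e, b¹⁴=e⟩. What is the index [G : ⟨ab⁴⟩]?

First find ord(ab⁴) by computing successive powers:
  (ab⁴)¹ = ab⁴, (ab⁴)² = b⁸, (ab⁴)³ = ab¹², (ab⁴)⁴ = b², (ab⁴)⁵ = ab⁶, (ab⁴)⁶ = b¹⁰, (ab⁴)⁷ = a, (ab⁴)⁸ = b⁴, (ab⁴)⁹ = ab⁸, (ab⁴)¹⁰ = b¹², (ab⁴)¹¹ = ab², (ab⁴)¹² = b⁶, (ab⁴)¹³ = ab¹⁰, (ab⁴)¹⁴ = e.
So |⟨ab⁴⟩| = ord(ab⁴) = 14. With |G| = 28, by Lagrange [G : ⟨ab⁴⟩] = 28/14 = 2.

Answer: 2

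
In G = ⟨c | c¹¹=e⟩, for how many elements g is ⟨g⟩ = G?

G is cyclic of order 11. An element generates G iff its order is 11, and a cyclic group of order 11 has exactly φ(11) = 10 such elements.

Answer: 10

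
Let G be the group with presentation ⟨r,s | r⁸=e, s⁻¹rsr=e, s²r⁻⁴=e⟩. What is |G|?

Enumerate words in the generators, reducing via the relations: the distinct elements are
  {e, r, s, rs, r², r³, r⁴, r⁵, r⁶, r⁷, r²s, r³s, s⁻¹, rs⁻¹, r²s⁻¹, r³s⁻¹}.
No further products give new elements, so |G| = 16.

Answer: 16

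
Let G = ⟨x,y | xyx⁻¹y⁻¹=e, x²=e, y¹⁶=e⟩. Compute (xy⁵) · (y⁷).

Compute (xy⁵) · (y⁷) by multiplying left to right and reducing via the relations at each step:
  (xy⁵) · y⁷ = xy¹²

Answer: xy¹²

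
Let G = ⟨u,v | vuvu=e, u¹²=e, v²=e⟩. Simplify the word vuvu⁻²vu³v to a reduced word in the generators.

Multiply left to right, reducing at each step:
  v · u = u¹¹v
  (u¹¹v) · v = u¹¹
  (u¹¹) · u⁻² = u⁹
  (u⁹) · v = u⁹v
  (u⁹v) · u³ = u⁶v
  (u⁶v) · v = u⁶

Answer: u⁶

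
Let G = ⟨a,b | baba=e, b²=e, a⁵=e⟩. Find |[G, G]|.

G' = [G, G] is generated by all commutators. The generator-pair commutators are: [a, b] = a².
The subgroup they normally generate is {e, a, a², a³, a⁴}, of order 5.
Check: |G/G'| = 10/5 = 2 is the order of the abelianisation.

Answer: 5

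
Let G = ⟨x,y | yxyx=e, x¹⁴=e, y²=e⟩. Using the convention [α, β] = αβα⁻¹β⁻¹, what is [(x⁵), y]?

[(x⁵), y] = (x⁵)·y·(x⁵)⁻¹·y⁻¹.
  (x⁵) · y = x⁵y
  (x⁵y) · (x⁹) = x¹⁰y
  (x¹⁰y) · y = x¹⁰

Answer: x¹⁰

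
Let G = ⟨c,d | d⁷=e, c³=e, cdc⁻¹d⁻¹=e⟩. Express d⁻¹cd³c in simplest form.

Multiply left to right, reducing at each step:
  (d⁶) · c = cd⁶
  (cd⁶) · d³ = cd²
  (cd²) · c = c²d²

Answer: c²d²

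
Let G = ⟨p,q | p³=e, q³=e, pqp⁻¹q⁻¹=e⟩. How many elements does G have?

Enumerate words in the generators, reducing via the relations: the distinct elements are
  {e, p, q, pq, p², q², pq², p²q, p²q²}.
No further products give new elements, so |G| = 9.

Answer: 9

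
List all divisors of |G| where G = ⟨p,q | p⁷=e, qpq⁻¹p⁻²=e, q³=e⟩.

|G| = 21 = 3 · 7. By Lagrange's theorem the order of any subgroup divides 21; the divisors of 21 are 1, 3, 7, 21.

Answer: 1, 3, 7, 21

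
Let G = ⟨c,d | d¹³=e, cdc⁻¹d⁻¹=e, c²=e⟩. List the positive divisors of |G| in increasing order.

|G| = 26 = 2 · 13. By Lagrange's theorem the order of any subgroup divides 26; the divisors of 26 are 1, 2, 13, 26.

Answer: 1, 2, 13, 26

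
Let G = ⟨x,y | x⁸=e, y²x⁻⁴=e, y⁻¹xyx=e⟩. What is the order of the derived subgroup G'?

G' = [G, G] is generated by all commutators. The generator-pair commutators are: [x, y] = x².
The subgroup they normally generate is {e, x², x⁴, x⁶}, of order 4.
Check: |G/G'| = 16/4 = 4 is the order of the abelianisation.

Answer: 4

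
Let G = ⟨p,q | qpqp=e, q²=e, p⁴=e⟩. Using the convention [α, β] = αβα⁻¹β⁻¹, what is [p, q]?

[p, q] = p·q·p⁻¹·q⁻¹.
  p · q = pq
  (pq) · (p³) = p²q
  (p²q) · q = p²

Answer: p²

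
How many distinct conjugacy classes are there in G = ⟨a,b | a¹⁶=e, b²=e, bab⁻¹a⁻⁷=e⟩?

The conjugacy classes (representative and size) are:
  [e] (size 1), [a] (size 2), [a¹⁴] (size 2), [a³] (size 2), [a⁴] (size 2), [a¹⁰] (size 2), [a⁸] (size 1), [a⁹] (size 2), [a¹¹] (size 2), [a¹⁰b] (size 8), [ab] (size 8).
Class equation: 1 + 2 + 2 + 2 + 2 + 2 + 1 + 2 + 2 + 8 + 8 = 32 = |G|. So G has 11 conjugacy classes.

Answer: 11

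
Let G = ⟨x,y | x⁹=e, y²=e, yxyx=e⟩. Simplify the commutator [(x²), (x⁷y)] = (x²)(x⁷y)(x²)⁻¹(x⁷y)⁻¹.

[(x²), (x⁷y)] = (x²)·(x⁷y)·(x²)⁻¹·(x⁷y)⁻¹.
  (x²) · (x⁷y) = y
  y · (x⁷) = x²y
  (x²y) · (x⁷y) = x⁴

Answer: x⁴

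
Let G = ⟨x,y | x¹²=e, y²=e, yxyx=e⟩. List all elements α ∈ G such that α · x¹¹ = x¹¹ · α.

⟨x¹¹⟩ ⊆ C_G(x¹¹) since powers of x¹¹ commute with x¹¹; so |C_G(x¹¹)| ≥ |⟨x¹¹⟩| = 12.
By orbit–stabilizer, |C_G(x¹¹)| = |G| / |conj. class of x¹¹| = 24 / 2 = 12.
The 12 elements commuting with x¹¹ are {e, x, x², x³, x⁴, x⁵, x⁶, x⁷, x⁸, x⁹, x¹⁰, x¹¹}.

Answer: {e, x, x², x³, x⁴, x⁵, x⁶, x⁷, x⁸, x⁹, x¹⁰, x¹¹}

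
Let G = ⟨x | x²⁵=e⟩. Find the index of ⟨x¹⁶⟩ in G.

First find ord(x¹⁶) by computing successive powers:
  (x¹⁶)¹ = x¹⁶, (x¹⁶)² = x⁷, (x¹⁶)³ = x²³, (x¹⁶)⁴ = x¹⁴, (x¹⁶)⁵ = x⁵, (x¹⁶)⁶ = x²¹, (x¹⁶)⁷ = x¹², (x¹⁶)⁸ = x³, (x¹⁶)⁹ = x¹⁹, (x¹⁶)¹⁰ = x¹⁰, (x¹⁶)¹¹ = x, (x¹⁶)¹² = x¹⁷, (x¹⁶)¹³ = x⁸, (x¹⁶)¹⁴ = x²⁴, (x¹⁶)¹⁵ = x¹⁵, (x¹⁶)¹⁶ = x⁶, (x¹⁶)¹⁷ = x²², (x¹⁶)¹⁸ = x¹³, (x¹⁶)¹⁹ = x⁴, (x¹⁶)²⁰ = x²⁰, (x¹⁶)²¹ = x¹¹, (x¹⁶)²² = x², (x¹⁶)²³ = x¹⁸, (x¹⁶)²⁴ = x⁹, (x¹⁶)²⁵ = e.
So |⟨x¹⁶⟩| = ord(x¹⁶) = 25. With |G| = 25, by Lagrange [G : ⟨x¹⁶⟩] = 25/25 = 1.

Answer: 1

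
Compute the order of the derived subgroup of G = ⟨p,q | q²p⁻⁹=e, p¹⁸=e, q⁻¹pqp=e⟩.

G' = [G, G] is generated by all commutators. The generator-pair commutators are: [p, q] = p².
The subgroup they normally generate is {e, p², p⁴, p⁶, p⁸, p¹⁰, p¹², p¹⁴, p¹⁶}, of order 9.
Check: |G/G'| = 36/9 = 4 is the order of the abelianisation.

Answer: 9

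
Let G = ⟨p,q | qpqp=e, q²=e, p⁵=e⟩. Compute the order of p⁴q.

Compute successive powers until reaching e:
  (p⁴q)¹ = p⁴q, (p⁴q)² = e.
The smallest positive k with (p⁴q)ᵏ = e is 2.

Answer: 2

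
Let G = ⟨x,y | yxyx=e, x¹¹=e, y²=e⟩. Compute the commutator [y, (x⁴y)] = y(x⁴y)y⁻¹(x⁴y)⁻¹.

[y, (x⁴y)] = y·(x⁴y)·y⁻¹·(x⁴y)⁻¹.
  y · (x⁴y) = x⁷
  (x⁷) · y = x⁷y
  (x⁷y) · (x⁴y) = x³

Answer: x³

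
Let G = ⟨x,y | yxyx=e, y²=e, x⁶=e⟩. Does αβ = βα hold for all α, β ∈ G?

x·y = xy but y·x = x⁵y, so x·y ≠ y·x and G is not abelian.

Answer: No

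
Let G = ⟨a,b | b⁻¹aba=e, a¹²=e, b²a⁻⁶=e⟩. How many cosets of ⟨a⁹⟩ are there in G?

First find ord(a⁹) by computing successive powers:
  (a⁹)¹ = a⁹, (a⁹)² = a⁶, (a⁹)³ = a³, (a⁹)⁴ = e.
So |⟨a⁹⟩| = ord(a⁹) = 4. With |G| = 24, by Lagrange [G : ⟨a⁹⟩] = 24/4 = 6.

Answer: 6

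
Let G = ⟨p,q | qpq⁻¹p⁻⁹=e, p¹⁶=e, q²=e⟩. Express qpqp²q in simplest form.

Multiply left to right, reducing at each step:
  q · p = p⁹q
  (p⁹q) · q = p⁹
  (p⁹) · p² = p¹¹
  (p¹¹) · q = p¹¹q

Answer: p¹¹q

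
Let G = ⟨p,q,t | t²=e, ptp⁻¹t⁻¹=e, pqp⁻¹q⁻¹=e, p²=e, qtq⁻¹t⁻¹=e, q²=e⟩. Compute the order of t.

Compute successive powers until reaching e:
  t¹ = t, t² = e.
The smallest positive k with tᵏ = e is 2.

Answer: 2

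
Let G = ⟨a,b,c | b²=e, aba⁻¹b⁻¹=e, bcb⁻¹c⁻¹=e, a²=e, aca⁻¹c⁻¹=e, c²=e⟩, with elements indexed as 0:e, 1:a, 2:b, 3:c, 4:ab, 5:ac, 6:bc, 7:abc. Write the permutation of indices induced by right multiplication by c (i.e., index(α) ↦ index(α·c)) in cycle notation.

(0 3)(1 5)(2 6)(4 7)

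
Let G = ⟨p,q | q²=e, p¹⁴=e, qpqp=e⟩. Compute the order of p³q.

Compute successive powers until reaching e:
  (p³q)¹ = p³q, (p³q)² = e.
The smallest positive k with (p³q)ᵏ = e is 2.

Answer: 2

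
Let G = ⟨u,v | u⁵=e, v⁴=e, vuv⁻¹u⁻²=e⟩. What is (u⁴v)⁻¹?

The order of (u⁴v) is 4 (smallest k with (u⁴v)ᵏ = e), so (u⁴v)⁻¹ = (u⁴v)³ = u³v³.
Check: (u⁴v) · (u³v³) → (u⁴v) · u³ = v;   v · v³ = e, giving e as required.

Answer: u³v³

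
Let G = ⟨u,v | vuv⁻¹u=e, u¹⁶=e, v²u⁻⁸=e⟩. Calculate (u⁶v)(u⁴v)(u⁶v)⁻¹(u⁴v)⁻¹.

[(u⁶v), (u⁴v)] = (u⁶v)·(u⁴v)·(u⁶v)⁻¹·(u⁴v)⁻¹.
  (u⁶v) · (u⁴v) = u¹⁰
  (u¹⁰) · (u⁶v⁻¹) = v⁻¹
  (v⁻¹) · (u⁴v⁻¹) = u⁴

Answer: u⁴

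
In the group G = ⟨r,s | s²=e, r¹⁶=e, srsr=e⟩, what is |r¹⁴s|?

Compute successive powers until reaching e:
  (r¹⁴s)¹ = r¹⁴s, (r¹⁴s)² = e.
The smallest positive k with (r¹⁴s)ᵏ = e is 2.

Answer: 2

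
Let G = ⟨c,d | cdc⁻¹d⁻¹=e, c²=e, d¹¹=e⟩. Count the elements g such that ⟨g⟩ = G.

G is cyclic of order 22. An element generates G iff its order is 22, and a cyclic group of order 22 has exactly φ(22) = 10 such elements.

Answer: 10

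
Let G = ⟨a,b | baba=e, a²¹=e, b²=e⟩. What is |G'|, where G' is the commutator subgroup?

G' = [G, G] is generated by all commutators. The generator-pair commutators are: [a, b] = a².
The subgroup they normally generate is {e, a, a², a³, a⁴, a⁵, a⁶, a⁷, a⁸, a⁹, a¹⁰, a¹¹, a¹², a¹³, a¹⁴, a¹⁵, a¹⁶, a¹⁷, a¹⁸, a¹⁹, a²⁰}, of order 21.
Check: |G/G'| = 42/21 = 2 is the order of the abelianisation.

Answer: 21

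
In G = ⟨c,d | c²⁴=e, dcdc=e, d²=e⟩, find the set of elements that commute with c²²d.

⟨c²²d⟩ ⊆ C_G(c²²d) since powers of c²²d commute with c²²d; so |C_G(c²²d)| ≥ |⟨c²²d⟩| = 2.
By orbit–stabilizer, |C_G(c²²d)| = |G| / |conj. class of c²²d| = 48 / 12 = 4.
The 4 elements commuting with c²²d are {e, c¹², c¹⁰d, c²²d}.

Answer: {e, c¹², c¹⁰d, c²²d}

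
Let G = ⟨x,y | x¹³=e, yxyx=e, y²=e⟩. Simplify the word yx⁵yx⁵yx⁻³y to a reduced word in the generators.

Multiply left to right, reducing at each step:
  y · x⁵ = x⁸y
  (x⁸y) · y = x⁸
  (x⁸) · x⁵ = e
  e · y = y
  y · x⁻³ = x³y
  (x³y) · y = x³

Answer: x³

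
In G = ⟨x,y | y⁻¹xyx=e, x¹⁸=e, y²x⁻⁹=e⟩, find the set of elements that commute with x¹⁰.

⟨x¹⁰⟩ ⊆ C_G(x¹⁰) since powers of x¹⁰ commute with x¹⁰; so |C_G(x¹⁰)| ≥ |⟨x¹⁰⟩| = 9.
By orbit–stabilizer, |C_G(x¹⁰)| = |G| / |conj. class of x¹⁰| = 36 / 2 = 18.
The 18 elements commuting with x¹⁰ are {e, x, x², x³, x⁴, x⁵, x⁶, x⁷, x⁸, x⁹, x¹⁰, x¹¹, x¹², x¹³, x¹⁴, x¹⁵, x¹⁶, x¹⁷}.

Answer: {e, x, x², x³, x⁴, x⁵, x⁶, x⁷, x⁸, x⁹, x¹⁰, x¹¹, x¹², x¹³, x¹⁴, x¹⁵, x¹⁶, x¹⁷}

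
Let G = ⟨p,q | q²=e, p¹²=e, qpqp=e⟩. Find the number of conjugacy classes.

The conjugacy classes (representative and size) are:
  [e] (size 1), [p¹¹] (size 2), [p²] (size 2), [p⁹] (size 2), [p⁴] (size 2), [p⁵] (size 2), [p⁶] (size 1), [q] (size 6), [pq] (size 6).
Class equation: 1 + 2 + 2 + 2 + 2 + 2 + 1 + 6 + 6 = 24 = |G|. So G has 9 conjugacy classes.

Answer: 9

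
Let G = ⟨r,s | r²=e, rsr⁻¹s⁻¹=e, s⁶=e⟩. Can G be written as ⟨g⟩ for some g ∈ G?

|G| = 12, but the maximum element order in G is 6 < 12. No single element generates all of G, so G is not cyclic.

Answer: No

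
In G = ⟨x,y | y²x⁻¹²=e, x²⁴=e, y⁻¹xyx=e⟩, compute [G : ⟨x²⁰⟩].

First find ord(x²⁰) by computing successive powers:
  (x²⁰)¹ = x²⁰, (x²⁰)² = x¹⁶, (x²⁰)³ = x¹², (x²⁰)⁴ = x⁸, (x²⁰)⁵ = x⁴, (x²⁰)⁶ = e.
So |⟨x²⁰⟩| = ord(x²⁰) = 6. With |G| = 48, by Lagrange [G : ⟨x²⁰⟩] = 48/6 = 8.

Answer: 8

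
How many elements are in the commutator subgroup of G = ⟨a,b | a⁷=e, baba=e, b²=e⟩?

G' = [G, G] is generated by all commutators. The generator-pair commutators are: [a, b] = a².
The subgroup they normally generate is {e, a, a², a³, a⁴, a⁵, a⁶}, of order 7.
Check: |G/G'| = 14/7 = 2 is the order of the abelianisation.

Answer: 7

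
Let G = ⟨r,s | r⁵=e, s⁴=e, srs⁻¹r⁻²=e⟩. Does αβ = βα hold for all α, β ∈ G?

r·s = rs but s·r = r²s, so r·s ≠ s·r and G is not abelian.

Answer: No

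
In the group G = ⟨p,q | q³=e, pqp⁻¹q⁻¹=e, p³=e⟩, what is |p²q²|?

Compute successive powers until reaching e:
  (p²q²)¹ = p²q², (p²q²)² = pq, (p²q²)³ = e.
The smallest positive k with (p²q²)ᵏ = e is 3.

Answer: 3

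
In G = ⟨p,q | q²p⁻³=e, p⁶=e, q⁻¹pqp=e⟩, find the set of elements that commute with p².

⟨p²⟩ ⊆ C_G(p²) since powers of p² commute with p²; so |C_G(p²)| ≥ |⟨p²⟩| = 3.
By orbit–stabilizer, |C_G(p²)| = |G| / |conj. class of p²| = 12 / 2 = 6.
The 6 elements commuting with p² are {e, p, p², p³, p⁴, p⁵}.

Answer: {e, p, p², p³, p⁴, p⁵}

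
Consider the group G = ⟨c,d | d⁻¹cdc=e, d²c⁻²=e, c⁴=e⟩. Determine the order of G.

Enumerate words in the generators, reducing via the relations: the distinct elements are
  {c, d, e, cd, c², c³, d⁻¹, cd⁻¹}.
No further products give new elements, so |G| = 8.

Answer: 8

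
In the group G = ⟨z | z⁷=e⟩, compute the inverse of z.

The order of z is 7 (smallest k with zᵏ = e), so z⁻¹ = z⁶ = z⁶.
Check: z · (z⁶) → z · z⁶ = e, giving e as required.

Answer: z⁶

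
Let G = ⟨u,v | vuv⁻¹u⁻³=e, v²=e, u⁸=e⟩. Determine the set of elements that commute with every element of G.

An element z ∈ Z(G) iff z commutes with every generator.
For example u⁴ is central: (u⁴)·u = u⁵ = u·(u⁴); (u⁴)·v = u⁴v = v·(u⁴).
Whereas u ∉ Z(G) since u·v = uv ≠ u³v = v·u.
Checking each of the 16 elements this way gives Z(G) = {e, u⁴}, of order 2.

Answer: {e, u⁴}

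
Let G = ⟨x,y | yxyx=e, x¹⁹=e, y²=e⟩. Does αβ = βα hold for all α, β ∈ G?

x·y = xy but y·x = x¹⁸y, so x·y ≠ y·x and G is not abelian.

Answer: No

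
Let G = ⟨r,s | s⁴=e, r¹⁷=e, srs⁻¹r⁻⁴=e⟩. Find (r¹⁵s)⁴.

Compute successive powers of (r¹⁵s), reducing at each step:
  (r¹⁵s)²: (r¹⁵s) · r¹⁵ = r⁷s;   (r⁷s) · s = r⁷s²
  (r¹⁵s)³: (r⁷s²) · r¹⁵ = r⁹s²;   (r⁹s²) · s = r⁹s³
  (r¹⁵s)⁴: (r⁹s³) · r¹⁵ = s³;   (s³) · s = e

Answer: e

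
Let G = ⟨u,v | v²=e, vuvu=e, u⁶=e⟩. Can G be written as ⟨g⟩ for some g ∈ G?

Every cyclic group is abelian. But u·v = uv while v·u = u⁵v, so u·v ≠ v·u and G is not abelian. Hence G is not cyclic.

Answer: No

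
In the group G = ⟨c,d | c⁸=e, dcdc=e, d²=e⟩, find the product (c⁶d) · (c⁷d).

Compute (c⁶d) · (c⁷d) by multiplying left to right and reducing via the relations at each step:
  (c⁶d) · c⁷ = c⁷d
  (c⁷d) · d = c⁷

Answer: c⁷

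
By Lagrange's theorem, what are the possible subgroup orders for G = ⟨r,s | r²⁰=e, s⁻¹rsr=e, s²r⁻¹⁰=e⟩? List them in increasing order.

|G| = 40 = 2³ · 5. By Lagrange's theorem the order of any subgroup divides 40; the divisors of 40 are 1, 2, 4, 5, 8, 10, 20, 40.

Answer: 1, 2, 4, 5, 8, 10, 20, 40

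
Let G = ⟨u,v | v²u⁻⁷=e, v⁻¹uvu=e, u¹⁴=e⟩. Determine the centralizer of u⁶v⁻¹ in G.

⟨u⁶v⁻¹⟩ ⊆ C_G(u⁶v⁻¹) since powers of u⁶v⁻¹ commute with u⁶v⁻¹; so |C_G(u⁶v⁻¹)| ≥ |⟨u⁶v⁻¹⟩| = 4.
By orbit–stabilizer, |C_G(u⁶v⁻¹)| = |G| / |conj. class of u⁶v⁻¹| = 28 / 7 = 4.
The 4 elements commuting with u⁶v⁻¹ are {e, u⁷, u⁶v, u⁶v⁻¹}.

Answer: {e, u⁷, u⁶v, u⁶v⁻¹}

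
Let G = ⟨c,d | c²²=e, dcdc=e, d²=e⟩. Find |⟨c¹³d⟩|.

|⟨c¹³d⟩| equals the order of c¹³d. Compute successive powers until reaching e:
  (c¹³d)¹ = c¹³d, (c¹³d)² = e.
The smallest positive k with (c¹³d)ᵏ = e is 2, so |⟨c¹³d⟩| = 2.

Answer: 2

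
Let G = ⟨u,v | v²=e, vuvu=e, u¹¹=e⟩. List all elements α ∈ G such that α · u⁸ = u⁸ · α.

⟨u⁸⟩ ⊆ C_G(u⁸) since powers of u⁸ commute with u⁸; so |C_G(u⁸)| ≥ |⟨u⁸⟩| = 11.
By orbit–stabilizer, |C_G(u⁸)| = |G| / |conj. class of u⁸| = 22 / 2 = 11.
The 11 elements commuting with u⁸ are {e, u, u², u³, u⁴, u⁵, u⁶, u⁷, u⁸, u⁹, u¹⁰}.

Answer: {e, u, u², u³, u⁴, u⁵, u⁶, u⁷, u⁸, u⁹, u¹⁰}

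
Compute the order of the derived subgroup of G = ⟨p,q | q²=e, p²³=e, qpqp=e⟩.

G' = [G, G] is generated by all commutators. The generator-pair commutators are: [p, q] = p².
The subgroup they normally generate is {e, p, p², p³, p⁴, p⁵, p⁶, p⁷, p⁸, p⁹, p¹⁰, p¹¹, p¹², p¹³, p¹⁴, p¹⁵, p¹⁶, p¹⁷, p¹⁸, p¹⁹, p²⁰, p²¹, p²²}, of order 23.
Check: |G/G'| = 46/23 = 2 is the order of the abelianisation.

Answer: 23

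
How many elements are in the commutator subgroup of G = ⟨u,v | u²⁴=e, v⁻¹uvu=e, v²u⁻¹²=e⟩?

G' = [G, G] is generated by all commutators. The generator-pair commutators are: [u, v] = u².
The subgroup they normally generate is {e, u², u⁴, u⁶, u⁸, u¹⁰, u¹², u¹⁴, u¹⁶, u¹⁸, u²⁰, u²²}, of order 12.
Check: |G/G'| = 48/12 = 4 is the order of the abelianisation.

Answer: 12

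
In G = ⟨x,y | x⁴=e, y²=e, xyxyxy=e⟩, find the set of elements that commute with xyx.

⟨xyx⟩ ⊆ C_G(xyx) since powers of xyx commute with xyx; so |C_G(xyx)| ≥ |⟨xyx⟩| = 4.
By orbit–stabilizer, |C_G(xyx)| = |G| / |conj. class of xyx| = 24 / 6 = 4.
The 4 elements commuting with xyx are {e, xyx, x³yx³, yx²y}.

Answer: {e, xyx, x³yx³, yx²y}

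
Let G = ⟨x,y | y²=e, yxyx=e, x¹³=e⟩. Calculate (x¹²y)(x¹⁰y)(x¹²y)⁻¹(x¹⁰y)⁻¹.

[(x¹²y), (x¹⁰y)] = (x¹²y)·(x¹⁰y)·(x¹²y)⁻¹·(x¹⁰y)⁻¹.
  (x¹²y) · (x¹⁰y) = x²
  (x²) · (x¹²y) = xy
  (xy) · (x¹⁰y) = x⁴

Answer: x⁴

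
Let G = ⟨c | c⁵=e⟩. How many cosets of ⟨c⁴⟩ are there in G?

First find ord(c⁴) by computing successive powers:
  (c⁴)¹ = c⁴, (c⁴)² = c³, (c⁴)³ = c², (c⁴)⁴ = c, (c⁴)⁵ = e.
So |⟨c⁴⟩| = ord(c⁴) = 5. With |G| = 5, by Lagrange [G : ⟨c⁴⟩] = 5/5 = 1.

Answer: 1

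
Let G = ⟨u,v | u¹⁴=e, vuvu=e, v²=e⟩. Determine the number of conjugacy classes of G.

The conjugacy classes (representative and size) are:
  [e] (size 1), [u¹³] (size 2), [u²] (size 2), [u³] (size 2), [u¹⁰] (size 2), [u⁵] (size 2), [u⁸] (size 2), [u⁷] (size 1), [u⁶v] (size 7), [u⁹v] (size 7).
Class equation: 1 + 2 + 2 + 2 + 2 + 2 + 2 + 1 + 7 + 7 = 28 = |G|. So G has 10 conjugacy classes.

Answer: 10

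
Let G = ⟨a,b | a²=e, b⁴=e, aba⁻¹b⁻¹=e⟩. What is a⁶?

Compute successive powers of a, reducing at each step:
  a²: a · a = e
  a³: e · a = a
  a⁴: a · a = e
  a⁵: e · a = a
  a⁶: a · a = e

Answer: e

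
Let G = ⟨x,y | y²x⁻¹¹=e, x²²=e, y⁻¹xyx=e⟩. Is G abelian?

x·y = xy but y·x = x¹⁰y⁻¹, so x·y ≠ y·x and G is not abelian.

Answer: No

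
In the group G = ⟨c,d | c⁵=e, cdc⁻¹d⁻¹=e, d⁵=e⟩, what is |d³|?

Compute successive powers until reaching e:
  (d³)¹ = d³, (d³)² = d, (d³)³ = d⁴, (d³)⁴ = d², (d³)⁵ = e.
The smallest positive k with (d³)ᵏ = e is 5.

Answer: 5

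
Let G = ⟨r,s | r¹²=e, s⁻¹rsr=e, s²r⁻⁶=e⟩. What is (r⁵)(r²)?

Compute (r⁵) · (r²) by multiplying left to right and reducing via the relations at each step:
  (r⁵) · r² = r⁷

Answer: r⁷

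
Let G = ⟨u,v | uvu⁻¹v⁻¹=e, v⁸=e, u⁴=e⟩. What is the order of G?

Enumerate words in the generators, reducing via the relations: the distinct elements are
  {e, u, v, uv, u², u³, v², v³, v⁴, v⁵, v⁶, v⁷, uv², uv³, uv⁴, uv⁵, uv⁶, uv⁷, u²v, u³v, u²v², u²v³, u²v⁴, u²v⁵, u²v⁶, u²v⁷, u³v², u³v³, u³v⁴, u³v⁵, u³v⁶, u³v⁷}.
No further products give new elements, so |G| = 32.

Answer: 32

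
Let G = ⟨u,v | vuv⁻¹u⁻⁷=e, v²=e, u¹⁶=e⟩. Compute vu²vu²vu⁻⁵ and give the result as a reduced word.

Multiply left to right, reducing at each step:
  v · u² = u¹⁴v
  (u¹⁴v) · v = u¹⁴
  (u¹⁴) · u² = e
  e · v = v
  v · u⁻⁵ = u¹³v

Answer: u¹³v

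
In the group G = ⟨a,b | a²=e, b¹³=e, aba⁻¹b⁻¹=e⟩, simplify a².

Compute successive powers of a, reducing at each step:
  a²: a · a = e

Answer: e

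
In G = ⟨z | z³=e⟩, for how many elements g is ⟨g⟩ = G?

G is cyclic of order 3. An element generates G iff its order is 3, and a cyclic group of order 3 has exactly φ(3) = 2 such elements.

Answer: 2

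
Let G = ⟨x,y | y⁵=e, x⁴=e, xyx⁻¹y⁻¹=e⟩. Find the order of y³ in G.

Compute successive powers until reaching e:
  (y³)¹ = y³, (y³)² = y, (y³)³ = y⁴, (y³)⁴ = y², (y³)⁵ = e.
The smallest positive k with (y³)ᵏ = e is 5.

Answer: 5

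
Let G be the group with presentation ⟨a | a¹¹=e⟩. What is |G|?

G is generated by a single element, so G is cyclic. The relator gives a¹¹ = e and no smaller power is forced to be e, so the 11 powers {a, e, a², a³, a⁴, a⁵, a⁶, a⁷, a⁸, a⁹, a¹⁰} are distinct. Hence |G| = 11.

Answer: 11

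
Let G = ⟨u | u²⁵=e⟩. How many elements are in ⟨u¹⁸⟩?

|⟨u¹⁸⟩| equals the order of u¹⁸. Compute successive powers until reaching e:
  (u¹⁸)¹ = u¹⁸, (u¹⁸)² = u¹¹, (u¹⁸)³ = u⁴, (u¹⁸)⁴ = u²², (u¹⁸)⁵ = u¹⁵, (u¹⁸)⁶ = u⁸, (u¹⁸)⁷ = u, (u¹⁸)⁸ = u¹⁹, (u¹⁸)⁹ = u¹², (u¹⁸)¹⁰ = u⁵, (u¹⁸)¹¹ = u²³, (u¹⁸)¹² = u¹⁶, (u¹⁸)¹³ = u⁹, (u¹⁸)¹⁴ = u², (u¹⁸)¹⁵ = u²⁰, (u¹⁸)¹⁶ = u¹³, (u¹⁸)¹⁷ = u⁶, (u¹⁸)¹⁸ = u²⁴, (u¹⁸)¹⁹ = u¹⁷, (u¹⁸)²⁰ = u¹⁰, (u¹⁸)²¹ = u³, (u¹⁸)²² = u²¹, (u¹⁸)²³ = u¹⁴, (u¹⁸)²⁴ = u⁷, (u¹⁸)²⁵ = e.
The smallest positive k with (u¹⁸)ᵏ = e is 25, so |⟨u¹⁸⟩| = 25.

Answer: 25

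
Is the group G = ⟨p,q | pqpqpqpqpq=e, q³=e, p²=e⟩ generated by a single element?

Every cyclic group is abelian. But p·q = pq while q·p = qp, so p·q ≠ q·p and G is not abelian. Hence G is not cyclic.

Answer: No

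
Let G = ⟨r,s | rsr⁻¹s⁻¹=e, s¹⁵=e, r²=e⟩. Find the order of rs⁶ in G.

Compute successive powers until reaching e:
  (rs⁶)¹ = rs⁶, (rs⁶)² = s¹², (rs⁶)³ = rs³, (rs⁶)⁴ = s⁹, (rs⁶)⁵ = r, (rs⁶)⁶ = s⁶, (rs⁶)⁷ = rs¹², (rs⁶)⁸ = s³, (rs⁶)⁹ = rs⁹, (rs⁶)¹⁰ = e.
The smallest positive k with (rs⁶)ᵏ = e is 10.

Answer: 10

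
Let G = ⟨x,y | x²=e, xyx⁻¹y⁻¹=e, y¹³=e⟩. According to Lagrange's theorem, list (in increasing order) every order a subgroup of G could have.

|G| = 26 = 2 · 13. By Lagrange's theorem the order of any subgroup divides 26; the divisors of 26 are 1, 2, 13, 26.

Answer: 1, 2, 13, 26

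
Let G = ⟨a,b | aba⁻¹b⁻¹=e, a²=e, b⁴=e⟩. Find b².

Compute successive powers of b, reducing at each step:
  b²: b · b = b²

Answer: b²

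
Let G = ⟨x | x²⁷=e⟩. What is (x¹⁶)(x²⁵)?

Compute (x¹⁶) · (x²⁵) by multiplying left to right and reducing via the relations at each step:
  (x¹⁶) · x²⁵ = x¹⁴

Answer: x¹⁴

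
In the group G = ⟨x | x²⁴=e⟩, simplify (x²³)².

Compute successive powers of (x²³), reducing at each step:
  (x²³)²: (x²³) · x²³ = x²²

Answer: x²²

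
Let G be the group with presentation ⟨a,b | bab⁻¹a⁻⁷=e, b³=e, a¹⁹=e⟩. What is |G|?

Enumerate words in the generators, reducing via the relations: the distinct elements are
  {a, b, e, ab, a², a³, a⁴, a⁵, a⁶, a⁷, a⁸, a⁹, b², ab², a²b, a³b, a¹², a¹³, a¹¹, a¹⁰, a¹⁴, a¹⁵, a¹⁶, a¹⁷, a¹⁸, a⁴b, a⁵b, a⁶b, a⁷b, a⁸b, a⁹b, a²b², a³b², a¹²b, a¹³b, a¹¹b, a¹⁰b, a¹⁴b, a¹⁵b, a¹⁶b, a¹⁷b, a¹⁸b, a⁴b², a⁵b², a⁶b², a⁷b², a⁸b², a⁹b², a¹²b², a¹³b², a¹¹b², a¹⁰b², a¹⁴b², a¹⁵b², a¹⁶b², a¹⁷b², a¹⁸b²}.
No further products give new elements, so |G| = 57.

Answer: 57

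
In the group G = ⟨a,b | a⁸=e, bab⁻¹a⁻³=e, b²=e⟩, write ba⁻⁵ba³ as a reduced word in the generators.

Multiply left to right, reducing at each step:
  b · a⁻⁵ = ab
  (ab) · b = a
  a · a³ = a⁴

Answer: a⁴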